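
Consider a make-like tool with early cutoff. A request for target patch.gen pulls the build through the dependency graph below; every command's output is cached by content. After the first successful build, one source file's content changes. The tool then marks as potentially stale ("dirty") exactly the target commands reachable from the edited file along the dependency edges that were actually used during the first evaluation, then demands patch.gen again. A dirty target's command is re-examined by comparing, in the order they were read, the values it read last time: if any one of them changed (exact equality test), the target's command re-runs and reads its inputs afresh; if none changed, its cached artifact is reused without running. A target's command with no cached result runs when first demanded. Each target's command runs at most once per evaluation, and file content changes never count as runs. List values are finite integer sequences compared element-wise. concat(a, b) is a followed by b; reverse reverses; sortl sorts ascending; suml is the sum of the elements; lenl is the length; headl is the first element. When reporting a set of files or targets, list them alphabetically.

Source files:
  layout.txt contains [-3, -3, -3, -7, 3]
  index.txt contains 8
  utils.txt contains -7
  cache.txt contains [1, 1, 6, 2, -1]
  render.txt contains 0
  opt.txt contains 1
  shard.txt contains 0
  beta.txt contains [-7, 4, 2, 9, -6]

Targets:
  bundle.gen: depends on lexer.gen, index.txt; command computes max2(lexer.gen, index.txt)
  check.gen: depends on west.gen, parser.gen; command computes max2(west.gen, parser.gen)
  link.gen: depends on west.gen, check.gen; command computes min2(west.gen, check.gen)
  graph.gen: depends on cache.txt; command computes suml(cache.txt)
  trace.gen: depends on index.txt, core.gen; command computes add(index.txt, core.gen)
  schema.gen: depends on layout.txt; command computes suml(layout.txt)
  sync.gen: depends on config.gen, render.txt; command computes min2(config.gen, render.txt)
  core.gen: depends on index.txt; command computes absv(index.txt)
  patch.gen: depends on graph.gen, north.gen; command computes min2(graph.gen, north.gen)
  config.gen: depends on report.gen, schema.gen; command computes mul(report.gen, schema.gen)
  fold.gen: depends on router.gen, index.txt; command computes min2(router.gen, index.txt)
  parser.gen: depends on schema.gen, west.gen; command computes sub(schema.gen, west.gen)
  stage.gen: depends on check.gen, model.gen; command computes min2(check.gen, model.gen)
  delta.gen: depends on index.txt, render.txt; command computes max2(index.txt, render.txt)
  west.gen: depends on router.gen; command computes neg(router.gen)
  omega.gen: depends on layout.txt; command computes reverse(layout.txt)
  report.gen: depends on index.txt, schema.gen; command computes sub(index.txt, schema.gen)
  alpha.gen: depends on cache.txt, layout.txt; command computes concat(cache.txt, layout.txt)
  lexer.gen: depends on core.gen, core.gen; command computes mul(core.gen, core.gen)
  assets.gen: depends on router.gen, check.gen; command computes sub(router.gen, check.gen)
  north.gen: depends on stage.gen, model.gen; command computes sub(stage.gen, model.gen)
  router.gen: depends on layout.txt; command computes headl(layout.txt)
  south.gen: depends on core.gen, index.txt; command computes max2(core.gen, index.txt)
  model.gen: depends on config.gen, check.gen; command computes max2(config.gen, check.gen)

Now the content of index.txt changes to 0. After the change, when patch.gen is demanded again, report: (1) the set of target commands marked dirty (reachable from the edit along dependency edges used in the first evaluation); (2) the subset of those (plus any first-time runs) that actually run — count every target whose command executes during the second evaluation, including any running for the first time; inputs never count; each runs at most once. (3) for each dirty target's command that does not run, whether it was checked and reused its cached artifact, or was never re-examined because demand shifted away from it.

The edit dirties: config.gen, model.gen, north.gen, patch.gen, report.gen, stage.gen.
3 target commands run: config.gen, model.gen, report.gen.
Cache hits after checking: north.gen, patch.gen, stage.gen.
Note the absorption at model.gen: it re-runs yet its value is the same, leaving the output's value untouched.

First demand of the output computes:
  graph.gen = suml([1, 1, 6, 2, -1]) = 9
  router.gen = headl([-3, -3, -3, -7, 3]) = -3
  schema.gen = suml([-3, -3, -3, -7, 3]) = -13
  report.gen = sub(8, -13) = 21
  config.gen = mul(21, -13) = -273
  west.gen = neg(-3) = 3
  parser.gen = sub(-13, 3) = -16
  check.gen = max2(3, -16) = 3
  model.gen = max2(-273, 3) = 3
  stage.gen = min2(3, 3) = 3
  north.gen = sub(3, 3) = 0
  patch.gen = min2(9, 0) = 0

After the edit, cleaning proceeds:
  report.gen: a read changed (index.txt 8->0) — executes, giving 13.
  config.gen: a read changed (report.gen 21->13) — executes, giving -169.
  model.gen: a read changed (config.gen -273->-169) — executes, giving 3 — identical to its old value.
  stage.gen: dirty, but its reads are unchanged (check.gen unchanged, model.gen unchanged); cached 3 stands.
  north.gen: dirty, but its reads are unchanged (stage.gen unchanged, model.gen unchanged); cached 0 stands.
  patch.gen: dirty, but its reads are unchanged (graph.gen unchanged, north.gen unchanged); cached 0 stands.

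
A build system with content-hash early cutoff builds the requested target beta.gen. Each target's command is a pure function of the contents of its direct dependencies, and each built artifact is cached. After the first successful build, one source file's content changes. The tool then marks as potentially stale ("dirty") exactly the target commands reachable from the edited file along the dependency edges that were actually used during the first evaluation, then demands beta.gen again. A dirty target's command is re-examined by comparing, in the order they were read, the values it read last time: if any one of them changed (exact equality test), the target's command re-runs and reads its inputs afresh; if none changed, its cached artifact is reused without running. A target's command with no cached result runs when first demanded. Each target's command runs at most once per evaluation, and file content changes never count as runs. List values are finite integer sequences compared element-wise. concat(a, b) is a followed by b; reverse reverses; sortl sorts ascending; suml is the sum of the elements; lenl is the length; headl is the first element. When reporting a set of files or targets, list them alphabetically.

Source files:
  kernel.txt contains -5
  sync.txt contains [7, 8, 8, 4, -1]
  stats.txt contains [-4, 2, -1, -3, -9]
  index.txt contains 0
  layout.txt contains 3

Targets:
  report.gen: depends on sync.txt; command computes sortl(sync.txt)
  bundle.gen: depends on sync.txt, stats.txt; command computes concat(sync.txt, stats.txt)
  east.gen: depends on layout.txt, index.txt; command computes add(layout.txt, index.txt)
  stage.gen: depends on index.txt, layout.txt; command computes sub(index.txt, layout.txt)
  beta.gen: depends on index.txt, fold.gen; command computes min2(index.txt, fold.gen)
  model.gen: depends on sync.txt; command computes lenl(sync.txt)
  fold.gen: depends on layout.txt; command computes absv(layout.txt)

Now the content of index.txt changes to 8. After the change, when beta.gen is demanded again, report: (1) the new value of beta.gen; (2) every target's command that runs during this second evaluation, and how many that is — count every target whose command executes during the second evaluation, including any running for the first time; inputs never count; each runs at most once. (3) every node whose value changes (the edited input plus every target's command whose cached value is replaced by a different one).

New value of beta.gen: 3.
Target commands that run: beta.gen — 1 in total.
Values that change: beta.gen, index.txt.

First evaluation (everything demanded from the output):
  fold.gen = absv(3) = 3
  beta.gen = min2(0, 3) = 0

Propagation after the edit:
  beta.gen: runs — index.txt 0->8; result 3.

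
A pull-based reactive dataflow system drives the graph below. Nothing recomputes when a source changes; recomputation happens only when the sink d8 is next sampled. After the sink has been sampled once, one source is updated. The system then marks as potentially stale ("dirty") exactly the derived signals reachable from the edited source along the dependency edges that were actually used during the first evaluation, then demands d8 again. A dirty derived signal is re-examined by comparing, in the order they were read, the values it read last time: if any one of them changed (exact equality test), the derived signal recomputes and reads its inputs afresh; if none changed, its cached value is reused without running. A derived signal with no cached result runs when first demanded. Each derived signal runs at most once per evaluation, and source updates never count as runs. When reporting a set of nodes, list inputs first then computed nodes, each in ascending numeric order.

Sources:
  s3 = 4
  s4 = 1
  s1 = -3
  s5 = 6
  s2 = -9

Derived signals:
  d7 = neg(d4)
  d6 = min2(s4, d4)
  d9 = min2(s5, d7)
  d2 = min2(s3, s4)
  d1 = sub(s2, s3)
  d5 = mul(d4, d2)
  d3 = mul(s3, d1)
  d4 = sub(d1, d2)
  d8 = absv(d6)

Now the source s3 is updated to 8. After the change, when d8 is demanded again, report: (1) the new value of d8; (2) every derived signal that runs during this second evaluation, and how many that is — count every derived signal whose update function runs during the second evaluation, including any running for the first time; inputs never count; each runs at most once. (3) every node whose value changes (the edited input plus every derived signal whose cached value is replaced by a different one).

New value of d8: 18.
Derived signals that run: d1, d2, d4, d6, d8 — 5 in total.
Values that change: s3, d1, d4, d6, d8.

First evaluation (everything demanded from the output):
  d1 = sub(-9, 4) = -13
  d2 = min2(4, 1) = 1
  d4 = sub(-13, 1) = -14
  d6 = min2(1, -14) = -14
  d8 = absv(-14) = 14

Propagation after the edit:
  d1: runs — s3 4->8; result -17.
  d2: runs — s3 4->8; result 1 (same value as before).
  d4: runs — d1 -13->-17; result -18.
  d6: runs — d4 -14->-18; result -18.
  d8: runs — d6 -14->-18; result 18.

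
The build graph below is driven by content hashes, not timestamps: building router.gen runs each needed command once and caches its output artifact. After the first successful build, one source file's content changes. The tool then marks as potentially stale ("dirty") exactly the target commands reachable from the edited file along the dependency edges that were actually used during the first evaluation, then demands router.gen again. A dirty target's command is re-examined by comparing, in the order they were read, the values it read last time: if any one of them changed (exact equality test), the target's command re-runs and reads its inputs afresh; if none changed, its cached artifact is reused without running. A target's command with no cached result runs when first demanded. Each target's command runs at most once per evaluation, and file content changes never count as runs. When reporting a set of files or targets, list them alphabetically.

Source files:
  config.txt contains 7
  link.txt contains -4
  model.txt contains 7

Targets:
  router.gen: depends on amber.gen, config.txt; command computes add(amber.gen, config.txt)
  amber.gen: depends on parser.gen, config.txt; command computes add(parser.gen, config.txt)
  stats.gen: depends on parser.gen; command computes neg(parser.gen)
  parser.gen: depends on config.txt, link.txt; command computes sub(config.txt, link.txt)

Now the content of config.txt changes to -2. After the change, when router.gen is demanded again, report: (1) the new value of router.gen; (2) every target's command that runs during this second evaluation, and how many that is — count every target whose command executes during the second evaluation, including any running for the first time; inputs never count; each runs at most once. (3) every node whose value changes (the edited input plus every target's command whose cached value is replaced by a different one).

router.gen now evaluates to -2.
Run set: amber.gen, parser.gen, router.gen (3 run).
Changed values: amber.gen, config.txt, parser.gen, router.gen.

Initial pass — values computed on the first demand:
  parser.gen = sub(7, -4) = 11
  amber.gen = add(11, 7) = 18
  router.gen = add(18, 7) = 25

Second demand — change propagation:
  parser.gen: re-runs because config.txt 7->-2; new result 2.
  amber.gen: re-runs because parser.gen 11->2; config.txt 7->-2; new result 0.
  router.gen: re-runs because amber.gen 18->0; config.txt 7->-2; new result -2.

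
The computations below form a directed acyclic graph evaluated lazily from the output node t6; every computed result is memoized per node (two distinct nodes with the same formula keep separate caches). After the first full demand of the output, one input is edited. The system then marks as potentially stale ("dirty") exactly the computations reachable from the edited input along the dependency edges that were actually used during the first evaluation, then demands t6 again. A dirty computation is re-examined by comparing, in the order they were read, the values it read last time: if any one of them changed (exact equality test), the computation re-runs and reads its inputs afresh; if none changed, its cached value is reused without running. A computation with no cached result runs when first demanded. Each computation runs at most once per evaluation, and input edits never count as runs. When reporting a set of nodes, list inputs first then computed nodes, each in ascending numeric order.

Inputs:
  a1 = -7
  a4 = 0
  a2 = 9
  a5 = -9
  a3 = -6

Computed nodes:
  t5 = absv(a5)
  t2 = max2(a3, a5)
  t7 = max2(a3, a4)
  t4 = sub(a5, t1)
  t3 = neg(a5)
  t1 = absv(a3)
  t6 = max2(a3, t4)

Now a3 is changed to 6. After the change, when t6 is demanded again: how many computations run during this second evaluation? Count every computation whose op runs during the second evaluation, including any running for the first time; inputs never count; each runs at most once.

First demand of the output computes:
  t1 = absv(-6) = 6
  t4 = sub(-9, 6) = -15
  t6 = max2(-6, -15) = -6

After the edit, cleaning proceeds:
  t1: a read changed (a3 -6->6) — executes, giving 6 — identical to its old value.
  t4: dirty, but its reads are unchanged (a5 unchanged, t1 unchanged); cached -15 stands.
  t6: a read changed (a3 -6->6) — executes, giving 6.

Note where the cutoff bites: t4 is checked, finds nothing changed, and keeps its cache.

2 computations run: t1, t6.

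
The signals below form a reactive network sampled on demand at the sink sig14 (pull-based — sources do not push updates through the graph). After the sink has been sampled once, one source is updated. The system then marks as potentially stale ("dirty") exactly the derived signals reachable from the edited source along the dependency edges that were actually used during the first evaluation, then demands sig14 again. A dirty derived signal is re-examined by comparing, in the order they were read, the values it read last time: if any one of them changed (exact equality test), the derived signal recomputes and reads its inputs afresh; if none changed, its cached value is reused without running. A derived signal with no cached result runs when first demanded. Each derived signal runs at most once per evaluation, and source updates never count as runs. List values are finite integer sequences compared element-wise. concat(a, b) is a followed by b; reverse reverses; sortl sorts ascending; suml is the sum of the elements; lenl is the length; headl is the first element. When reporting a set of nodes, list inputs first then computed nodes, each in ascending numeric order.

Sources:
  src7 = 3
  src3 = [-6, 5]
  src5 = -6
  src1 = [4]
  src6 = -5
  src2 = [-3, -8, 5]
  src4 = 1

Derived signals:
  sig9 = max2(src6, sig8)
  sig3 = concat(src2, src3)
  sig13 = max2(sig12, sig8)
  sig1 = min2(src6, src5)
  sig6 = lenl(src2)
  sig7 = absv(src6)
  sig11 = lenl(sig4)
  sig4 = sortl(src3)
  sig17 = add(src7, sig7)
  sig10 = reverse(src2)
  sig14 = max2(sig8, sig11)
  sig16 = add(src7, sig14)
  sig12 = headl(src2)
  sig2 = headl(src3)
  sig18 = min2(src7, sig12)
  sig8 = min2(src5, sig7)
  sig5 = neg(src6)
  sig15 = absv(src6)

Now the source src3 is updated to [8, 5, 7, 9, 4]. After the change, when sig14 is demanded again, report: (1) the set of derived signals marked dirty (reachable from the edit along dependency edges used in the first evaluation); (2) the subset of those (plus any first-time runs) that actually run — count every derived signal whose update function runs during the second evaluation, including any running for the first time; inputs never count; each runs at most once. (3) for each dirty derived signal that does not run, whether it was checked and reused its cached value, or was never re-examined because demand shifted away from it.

Dirty set: sig4, sig11, sig14.
Run set: sig4, sig11, sig14 (3 run).
All dirty derived signals ended up running.

Initial pass — values computed on the first demand:
  sig4 = sortl([-6, 5]) = [-6, 5]
  sig7 = absv(-5) = 5
  sig8 = min2(-6, 5) = -6
  sig11 = lenl([-6, 5]) = 2
  sig14 = max2(-6, 2) = 2

Second demand — change propagation:
  sig4: re-runs because src3 [-6, 5]->[8, 5, 7, 9, 4]; new result [4, 5, 7, 8, 9].
  sig11: re-runs because sig4 [-6, 5]->[4, 5, 7, 8, 9]; new result 5.
  sig14: re-runs because sig11 2->5; new result 5.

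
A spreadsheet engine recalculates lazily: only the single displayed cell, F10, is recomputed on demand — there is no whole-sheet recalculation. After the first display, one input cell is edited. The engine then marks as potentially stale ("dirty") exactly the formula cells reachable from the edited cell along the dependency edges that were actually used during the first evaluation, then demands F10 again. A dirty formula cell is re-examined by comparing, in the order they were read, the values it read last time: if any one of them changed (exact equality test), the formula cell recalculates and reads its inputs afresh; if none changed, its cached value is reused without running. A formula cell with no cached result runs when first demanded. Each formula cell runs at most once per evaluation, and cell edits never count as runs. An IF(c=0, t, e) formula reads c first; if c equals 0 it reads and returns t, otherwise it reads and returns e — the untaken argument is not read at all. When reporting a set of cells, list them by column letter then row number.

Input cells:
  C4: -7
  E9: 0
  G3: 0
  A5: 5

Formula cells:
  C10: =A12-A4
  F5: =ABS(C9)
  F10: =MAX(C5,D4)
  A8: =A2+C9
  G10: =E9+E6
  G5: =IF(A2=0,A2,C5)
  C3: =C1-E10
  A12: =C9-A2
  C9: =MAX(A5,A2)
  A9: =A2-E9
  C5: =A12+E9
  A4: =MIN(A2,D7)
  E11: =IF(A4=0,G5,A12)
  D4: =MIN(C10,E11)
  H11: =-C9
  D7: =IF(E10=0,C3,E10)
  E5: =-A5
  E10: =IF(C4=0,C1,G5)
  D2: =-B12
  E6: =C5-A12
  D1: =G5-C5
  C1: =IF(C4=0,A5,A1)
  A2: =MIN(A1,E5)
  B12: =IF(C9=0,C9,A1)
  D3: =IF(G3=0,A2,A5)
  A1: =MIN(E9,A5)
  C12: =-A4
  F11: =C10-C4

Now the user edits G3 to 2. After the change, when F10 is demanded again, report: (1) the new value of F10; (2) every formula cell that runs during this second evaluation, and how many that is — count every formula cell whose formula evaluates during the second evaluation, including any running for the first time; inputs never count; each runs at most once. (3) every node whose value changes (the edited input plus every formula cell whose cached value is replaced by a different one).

New value of F10: 10.
Formula cells that run: none — 0 in total.
Values that change: G3.
Key observation: G3 is never demanded by the output, so the edit triggers no recomputation at all.

First evaluation (everything demanded from the output):
  A1 = MIN(0, 5) = 0
  E5 = -(5) = -5
  A2 = MIN(0, -5) = -5
  C9 = MAX(5, -5) = 5
  A12 = 5 - -5 = 10
  C5 = 10 + 0 = 10
  G5 = IF(A2=0: A2=-5 -> else branch C5) = 10
  E10 = IF(C4=0: C4=-7 -> else branch G5) = 10
  D7 = IF(E10=0: E10=10 -> else branch E10) = 10
  A4 = MIN(-5, 10) = -5
  C10 = 10 - -5 = 15
  E11 = IF(A4=0: A4=-5 -> else branch A12) = 10
  D4 = MIN(15, 10) = 10
  F10 = MAX(10, 10) = 10

Propagation after the edit:
  G3 feeds no computation that the output demands — nothing is marked dirty and nothing runs.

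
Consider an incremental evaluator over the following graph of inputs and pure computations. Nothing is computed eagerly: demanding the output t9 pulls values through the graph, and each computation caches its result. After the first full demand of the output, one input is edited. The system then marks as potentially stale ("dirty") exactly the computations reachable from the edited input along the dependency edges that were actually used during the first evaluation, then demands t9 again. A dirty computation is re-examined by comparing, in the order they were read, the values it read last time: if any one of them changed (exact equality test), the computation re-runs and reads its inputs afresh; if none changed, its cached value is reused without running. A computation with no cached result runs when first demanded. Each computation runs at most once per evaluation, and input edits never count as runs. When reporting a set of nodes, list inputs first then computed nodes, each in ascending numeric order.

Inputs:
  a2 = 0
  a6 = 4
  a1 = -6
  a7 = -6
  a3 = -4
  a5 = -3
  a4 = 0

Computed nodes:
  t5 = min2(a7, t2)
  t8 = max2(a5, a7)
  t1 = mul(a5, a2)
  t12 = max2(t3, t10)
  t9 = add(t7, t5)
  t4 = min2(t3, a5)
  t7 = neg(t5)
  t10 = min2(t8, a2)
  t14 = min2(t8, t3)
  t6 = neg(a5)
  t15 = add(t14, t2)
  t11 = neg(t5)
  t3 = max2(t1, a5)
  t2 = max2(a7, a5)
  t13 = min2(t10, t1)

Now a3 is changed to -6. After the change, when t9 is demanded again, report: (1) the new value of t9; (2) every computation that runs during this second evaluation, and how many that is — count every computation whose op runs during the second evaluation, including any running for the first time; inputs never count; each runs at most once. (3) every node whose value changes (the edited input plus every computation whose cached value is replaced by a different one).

Initial pass — values computed on the first demand:
  t2 = max2(-6, -3) = -3
  t5 = min2(-6, -3) = -6
  t7 = neg(-6) = 6
  t9 = add(6, -6) = 0

Second demand — change propagation:
  no demanded computation ever read a3, so the edit dirties nothing and nothing runs.

The important point: nothing the output needs ever reads a3, so the edit is invisible to it.

t9 now evaluates to 0.
Run set: none (0 run).
Changed values: a3.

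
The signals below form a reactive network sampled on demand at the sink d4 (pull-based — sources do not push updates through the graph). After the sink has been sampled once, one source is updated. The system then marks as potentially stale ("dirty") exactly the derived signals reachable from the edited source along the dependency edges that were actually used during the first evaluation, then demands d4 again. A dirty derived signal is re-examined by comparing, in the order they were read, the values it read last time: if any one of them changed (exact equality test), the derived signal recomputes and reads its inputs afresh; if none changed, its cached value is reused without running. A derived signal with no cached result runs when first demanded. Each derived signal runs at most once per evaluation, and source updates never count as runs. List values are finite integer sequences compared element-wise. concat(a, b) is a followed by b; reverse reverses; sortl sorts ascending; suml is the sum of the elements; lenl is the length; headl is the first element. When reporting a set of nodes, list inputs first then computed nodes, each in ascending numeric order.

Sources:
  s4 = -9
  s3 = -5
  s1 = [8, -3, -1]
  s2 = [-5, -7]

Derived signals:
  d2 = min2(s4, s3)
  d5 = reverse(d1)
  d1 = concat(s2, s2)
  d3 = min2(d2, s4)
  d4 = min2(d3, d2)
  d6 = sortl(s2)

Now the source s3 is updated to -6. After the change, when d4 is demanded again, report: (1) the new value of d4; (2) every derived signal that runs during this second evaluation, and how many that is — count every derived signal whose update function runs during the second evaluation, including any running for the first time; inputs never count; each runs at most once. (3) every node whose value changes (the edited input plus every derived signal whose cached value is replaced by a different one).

Initial pass — values computed on the first demand:
  d2 = min2(-9, -5) = -9
  d3 = min2(-9, -9) = -9
  d4 = min2(-9, -9) = -9

Second demand — change propagation:
  d2: re-runs because s3 -5->-6; new result -9 (unchanged).
  d3: re-examined; everything it read last time is the same (d2 unchanged, s4 unchanged) — cache -9 kept, no run.
  d4: re-examined; everything it read last time is the same (d3 unchanged, d2 unchanged) — cache -9 kept, no run.

The important point: d2 recomputes to an identical value, and the output ends up unchanged.

d4 now evaluates to -9.
Run set: d2 (1 run).
Changed values: s3.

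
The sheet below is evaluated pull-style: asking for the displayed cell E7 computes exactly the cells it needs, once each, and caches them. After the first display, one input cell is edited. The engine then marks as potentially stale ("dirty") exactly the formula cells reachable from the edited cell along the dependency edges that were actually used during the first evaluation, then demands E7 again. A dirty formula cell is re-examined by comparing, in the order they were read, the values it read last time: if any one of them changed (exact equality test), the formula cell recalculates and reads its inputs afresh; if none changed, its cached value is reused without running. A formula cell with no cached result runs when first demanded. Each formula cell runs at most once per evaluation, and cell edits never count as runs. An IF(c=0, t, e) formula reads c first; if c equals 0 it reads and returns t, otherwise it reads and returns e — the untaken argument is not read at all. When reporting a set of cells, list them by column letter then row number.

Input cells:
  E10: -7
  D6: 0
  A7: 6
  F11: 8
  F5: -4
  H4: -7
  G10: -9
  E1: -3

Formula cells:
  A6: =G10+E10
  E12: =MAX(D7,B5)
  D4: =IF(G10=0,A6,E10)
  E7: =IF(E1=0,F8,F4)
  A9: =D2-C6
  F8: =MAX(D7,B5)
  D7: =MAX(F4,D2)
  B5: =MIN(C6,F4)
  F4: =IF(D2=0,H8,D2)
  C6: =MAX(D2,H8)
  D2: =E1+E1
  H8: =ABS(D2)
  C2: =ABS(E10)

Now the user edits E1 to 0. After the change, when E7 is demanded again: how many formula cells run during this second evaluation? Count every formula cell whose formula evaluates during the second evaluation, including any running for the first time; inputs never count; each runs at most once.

First demand of the output computes:
  D2 = -3 + -3 = -6
  F4 = IF(D2=0: D2=-6 -> else branch D2) = -6
  E7 = IF(E1=0: E1=-3 -> else branch F4) = -6

After the edit, cleaning proceeds:
  D2: a read changed (E1 -3->0; E1 -3->0) — executes, giving 0.
  H8: had never run; runs now, result 0.
  C6: had never run; runs now, result 0.
  F4: a read changed (D2 -6->0; D2 -6->0) — executes, giving 0.
  B5: had never run; runs now, result 0.
  D7: had never run; runs now, result 0.
  F8: had never run; runs now, result 0.
  E7: a read changed (E1 -3->0; F4 -6->0) — executes, giving 0.

Note the branch switch — B5, C6, D7, F8, H8 had no cache and run now for the first time.

8 formula cells run: B5, C6, D2, D7, E7, F4, F8, H8.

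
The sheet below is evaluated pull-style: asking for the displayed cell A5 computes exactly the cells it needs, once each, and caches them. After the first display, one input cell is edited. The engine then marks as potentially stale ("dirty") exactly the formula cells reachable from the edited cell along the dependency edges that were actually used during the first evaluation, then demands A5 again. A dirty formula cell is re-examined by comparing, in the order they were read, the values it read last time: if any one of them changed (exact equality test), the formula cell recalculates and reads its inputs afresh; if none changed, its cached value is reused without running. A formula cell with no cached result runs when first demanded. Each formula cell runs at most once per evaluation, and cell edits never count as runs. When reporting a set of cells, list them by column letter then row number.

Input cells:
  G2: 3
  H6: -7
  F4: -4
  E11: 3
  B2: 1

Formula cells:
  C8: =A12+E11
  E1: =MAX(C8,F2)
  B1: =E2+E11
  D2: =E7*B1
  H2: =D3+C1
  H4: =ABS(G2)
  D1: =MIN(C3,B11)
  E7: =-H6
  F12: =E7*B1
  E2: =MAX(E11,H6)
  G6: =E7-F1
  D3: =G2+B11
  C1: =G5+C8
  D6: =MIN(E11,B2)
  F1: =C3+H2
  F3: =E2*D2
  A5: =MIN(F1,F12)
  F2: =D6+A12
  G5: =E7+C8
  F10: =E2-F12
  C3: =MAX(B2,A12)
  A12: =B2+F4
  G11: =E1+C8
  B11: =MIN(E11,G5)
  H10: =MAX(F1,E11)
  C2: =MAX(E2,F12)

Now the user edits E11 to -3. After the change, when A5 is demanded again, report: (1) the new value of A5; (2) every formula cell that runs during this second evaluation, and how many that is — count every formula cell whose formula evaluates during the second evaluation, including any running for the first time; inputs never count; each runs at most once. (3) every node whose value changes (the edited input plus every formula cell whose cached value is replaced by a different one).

Demanding A5 again yields -42.
11 formula cells run: A5, B1, B11, C1, C8, D3, E2, F1, F12, G5, H2.
The nodes whose values change: A5, B1, B11, C1, C8, D3, E2, E11, F1, F12, G5, H2.

First demand of the output computes:
  A12 = 1 + -4 = -3
  C3 = MAX(1, -3) = 1
  C8 = -3 + 3 = 0
  E2 = MAX(3, -7) = 3
  B1 = 3 + 3 = 6
  E7 = -(-7) = 7
  F12 = 7 * 6 = 42
  G5 = 7 + 0 = 7
  B11 = MIN(3, 7) = 3
  C1 = 7 + 0 = 7
  D3 = 3 + 3 = 6
  H2 = 6 + 7 = 13
  F1 = 1 + 13 = 14
  A5 = MIN(14, 42) = 14

After the edit, cleaning proceeds:
  C8: a read changed (E11 3->-3) — executes, giving -6.
  E2: a read changed (E11 3->-3) — executes, giving -3.
  B1: a read changed (E2 3->-3; E11 3->-3) — executes, giving -6.
  F12: a read changed (B1 6->-6) — executes, giving -42.
  G5: a read changed (C8 0->-6) — executes, giving 1.
  B11: a read changed (E11 3->-3; G5 7->1) — executes, giving -3.
  C1: a read changed (G5 7->1; C8 0->-6) — executes, giving -5.
  D3: a read changed (B11 3->-3) — executes, giving 0.
  H2: a read changed (D3 6->0; C1 7->-5) — executes, giving -5.
  F1: a read changed (H2 13->-5) — executes, giving -4.
  A5: a read changed (F1 14->-4; F12 42->-42) — executes, giving -42.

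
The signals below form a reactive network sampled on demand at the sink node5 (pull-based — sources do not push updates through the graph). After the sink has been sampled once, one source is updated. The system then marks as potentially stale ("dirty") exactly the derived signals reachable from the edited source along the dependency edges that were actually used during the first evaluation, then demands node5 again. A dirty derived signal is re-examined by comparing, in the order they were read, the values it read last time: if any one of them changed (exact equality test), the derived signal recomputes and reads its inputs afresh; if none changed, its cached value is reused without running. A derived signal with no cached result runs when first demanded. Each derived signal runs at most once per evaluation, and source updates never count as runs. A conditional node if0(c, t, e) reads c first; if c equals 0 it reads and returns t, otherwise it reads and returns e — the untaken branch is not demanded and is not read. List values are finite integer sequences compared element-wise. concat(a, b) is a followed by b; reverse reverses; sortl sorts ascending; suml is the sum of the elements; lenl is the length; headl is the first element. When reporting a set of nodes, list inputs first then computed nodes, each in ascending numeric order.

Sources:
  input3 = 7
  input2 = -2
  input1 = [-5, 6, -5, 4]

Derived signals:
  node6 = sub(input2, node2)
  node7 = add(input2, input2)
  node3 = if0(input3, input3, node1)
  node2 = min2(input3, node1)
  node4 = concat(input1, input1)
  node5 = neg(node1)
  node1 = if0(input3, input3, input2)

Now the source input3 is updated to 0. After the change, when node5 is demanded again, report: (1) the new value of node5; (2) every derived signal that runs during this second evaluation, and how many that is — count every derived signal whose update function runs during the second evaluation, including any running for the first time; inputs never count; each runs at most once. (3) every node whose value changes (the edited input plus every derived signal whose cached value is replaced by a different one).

Initial pass — values computed on the first demand:
  node1 = if0(input3=7 -> else branch input2) = -2
  node5 = neg(-2) = 2

Second demand — change propagation:
  node1: re-runs because input3 7->0; new result 0.
  node5: re-runs because node1 -2->0; new result 0.

node5 now evaluates to 0.
Run set: node1, node5 (2 run).
Changed values: input3, node1, node5.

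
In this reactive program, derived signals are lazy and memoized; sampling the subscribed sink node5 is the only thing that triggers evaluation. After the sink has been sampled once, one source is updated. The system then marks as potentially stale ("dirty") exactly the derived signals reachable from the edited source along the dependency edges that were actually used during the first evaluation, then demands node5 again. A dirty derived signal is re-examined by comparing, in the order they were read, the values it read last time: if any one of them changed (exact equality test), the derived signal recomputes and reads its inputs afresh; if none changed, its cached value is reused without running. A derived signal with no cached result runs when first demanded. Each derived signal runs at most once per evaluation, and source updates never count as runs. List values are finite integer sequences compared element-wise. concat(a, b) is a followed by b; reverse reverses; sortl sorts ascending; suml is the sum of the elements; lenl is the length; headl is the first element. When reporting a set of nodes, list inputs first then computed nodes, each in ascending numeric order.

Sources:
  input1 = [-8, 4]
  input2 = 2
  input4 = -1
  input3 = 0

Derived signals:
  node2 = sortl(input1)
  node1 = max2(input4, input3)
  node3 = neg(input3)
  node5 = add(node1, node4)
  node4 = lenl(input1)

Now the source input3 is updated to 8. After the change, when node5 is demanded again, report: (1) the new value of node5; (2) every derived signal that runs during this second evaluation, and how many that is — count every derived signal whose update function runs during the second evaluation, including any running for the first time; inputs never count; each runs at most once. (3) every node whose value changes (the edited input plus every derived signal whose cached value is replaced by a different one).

First demand of the output computes:
  node1 = max2(-1, 0) = 0
  node4 = lenl([-8, 4]) = 2
  node5 = add(0, 2) = 2

After the edit, cleaning proceeds:
  node1: a read changed (input3 0->8) — executes, giving 8.
  node5: a read changed (node1 0->8) — executes, giving 10.

Demanding node5 again yields 10.
2 derived signals run: node1, node5.
The nodes whose values change: input3, node1, node5.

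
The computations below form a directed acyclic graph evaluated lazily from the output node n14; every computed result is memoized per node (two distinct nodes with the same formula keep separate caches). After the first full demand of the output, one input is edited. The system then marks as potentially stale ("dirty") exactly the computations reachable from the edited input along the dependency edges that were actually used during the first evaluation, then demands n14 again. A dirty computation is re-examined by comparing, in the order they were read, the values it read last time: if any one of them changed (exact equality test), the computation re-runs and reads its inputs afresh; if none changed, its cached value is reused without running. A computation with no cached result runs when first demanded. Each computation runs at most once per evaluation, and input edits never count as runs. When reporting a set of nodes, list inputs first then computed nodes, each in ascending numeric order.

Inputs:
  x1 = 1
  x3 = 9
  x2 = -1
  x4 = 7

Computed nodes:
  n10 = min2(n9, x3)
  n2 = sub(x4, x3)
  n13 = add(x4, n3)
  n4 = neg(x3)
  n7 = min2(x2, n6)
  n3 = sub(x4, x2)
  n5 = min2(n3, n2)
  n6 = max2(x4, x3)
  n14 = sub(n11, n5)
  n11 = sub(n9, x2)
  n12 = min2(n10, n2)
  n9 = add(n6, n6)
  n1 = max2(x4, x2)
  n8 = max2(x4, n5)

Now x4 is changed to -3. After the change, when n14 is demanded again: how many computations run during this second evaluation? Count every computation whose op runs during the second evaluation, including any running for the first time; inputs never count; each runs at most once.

5 computations run: n2, n3, n5, n6, n14.
Note where the cutoff bites: n9 is checked, finds nothing changed, and keeps its cache.

First demand of the output computes:
  n2 = sub(7, 9) = -2
  n3 = sub(7, -1) = 8
  n5 = min2(8, -2) = -2
  n6 = max2(7, 9) = 9
  n9 = add(9, 9) = 18
  n11 = sub(18, -1) = 19
  n14 = sub(19, -2) = 21

After the edit, cleaning proceeds:
  n2: a read changed (x4 7->-3) — executes, giving -12.
  n3: a read changed (x4 7->-3) — executes, giving -2.
  n5: a read changed (n3 8->-2; n2 -2->-12) — executes, giving -12.
  n6: a read changed (x4 7->-3) — executes, giving 9 — identical to its old value.
  n9: dirty, but its reads are unchanged (n6 unchanged, n6 unchanged); cached 18 stands.
  n11: dirty, but its reads are unchanged (n9 unchanged, x2 unchanged); cached 19 stands.
  n14: a read changed (n5 -2->-12) — executes, giving 31.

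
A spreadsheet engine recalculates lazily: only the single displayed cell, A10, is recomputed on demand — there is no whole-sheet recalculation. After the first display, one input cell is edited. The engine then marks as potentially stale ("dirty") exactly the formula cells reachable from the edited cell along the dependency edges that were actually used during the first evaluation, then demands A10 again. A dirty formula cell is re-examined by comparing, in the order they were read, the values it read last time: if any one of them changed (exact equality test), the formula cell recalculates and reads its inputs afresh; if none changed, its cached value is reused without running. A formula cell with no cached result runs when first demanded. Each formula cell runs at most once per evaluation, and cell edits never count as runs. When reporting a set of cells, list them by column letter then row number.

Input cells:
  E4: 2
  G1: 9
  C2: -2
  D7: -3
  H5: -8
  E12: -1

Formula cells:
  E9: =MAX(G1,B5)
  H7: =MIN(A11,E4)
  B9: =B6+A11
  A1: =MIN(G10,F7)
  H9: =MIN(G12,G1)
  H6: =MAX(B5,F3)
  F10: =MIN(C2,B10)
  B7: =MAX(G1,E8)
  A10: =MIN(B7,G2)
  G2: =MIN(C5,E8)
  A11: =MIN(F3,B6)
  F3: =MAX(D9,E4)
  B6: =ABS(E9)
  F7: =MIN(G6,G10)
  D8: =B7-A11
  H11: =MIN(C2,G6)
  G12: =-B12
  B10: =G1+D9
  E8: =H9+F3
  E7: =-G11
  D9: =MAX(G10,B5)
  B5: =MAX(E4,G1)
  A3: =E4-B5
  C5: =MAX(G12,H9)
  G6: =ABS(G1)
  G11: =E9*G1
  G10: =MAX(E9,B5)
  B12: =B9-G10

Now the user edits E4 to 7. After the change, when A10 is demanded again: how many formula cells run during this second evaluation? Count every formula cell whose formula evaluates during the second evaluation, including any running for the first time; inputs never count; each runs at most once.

First evaluation (everything demanded from the output):
  B5 = MAX(2, 9) = 9
  E9 = MAX(9, 9) = 9
  B6 = ABS(9) = 9
  G10 = MAX(9, 9) = 9
  D9 = MAX(9, 9) = 9
  F3 = MAX(9, 2) = 9
  A11 = MIN(9, 9) = 9
  B9 = 9 + 9 = 18
  B12 = 18 - 9 = 9
  G12 = -(9) = -9
  H9 = MIN(-9, 9) = -9
  C5 = MAX(-9, -9) = -9
  E8 = -9 + 9 = 0
  B7 = MAX(9, 0) = 9
  G2 = MIN(-9, 0) = -9
  A10 = MIN(9, -9) = -9

Propagation after the edit:
  B5: runs — E4 2->7; result 9 (same value as before).
  E9: checked — values it read are unchanged (G1 unchanged, B5 unchanged); reused cached 9 without running.
  B6: checked — values it read are unchanged (E9 unchanged); reused cached 9 without running.
  G10: checked — values it read are unchanged (E9 unchanged, B5 unchanged); reused cached 9 without running.
  D9: checked — values it read are unchanged (G10 unchanged, B5 unchanged); reused cached 9 without running.
  F3: runs — E4 2->7; result 9 (same value as before).
  A11: checked — values it read are unchanged (F3 unchanged, B6 unchanged); reused cached 9 without running.
  B9: checked — values it read are unchanged (B6 unchanged, A11 unchanged); reused cached 18 without running.
  B12: checked — values it read are unchanged (B9 unchanged, G10 unchanged); reused cached 9 without running.
  G12: checked — values it read are unchanged (B12 unchanged); reused cached -9 without running.
  H9: checked — values it read are unchanged (G12 unchanged, G1 unchanged); reused cached -9 without running.
  C5: checked — values it read are unchanged (G12 unchanged, H9 unchanged); reused cached -9 without running.
  E8: checked — values it read are unchanged (H9 unchanged, F3 unchanged); reused cached 0 without running.
  B7: checked — values it read are unchanged (G1 unchanged, E8 unchanged); reused cached 9 without running.
  G2: checked — values it read are unchanged (C5 unchanged, E8 unchanged); reused cached -9 without running.
  A10: checked — values it read are unchanged (B7 unchanged, G2 unchanged); reused cached -9 without running.

Key observation: the cutoff stops propagation at E9 — its inputs' values are unchanged, so it reuses its cache.

Formula cells that run: B5, F3 — 2 in total.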